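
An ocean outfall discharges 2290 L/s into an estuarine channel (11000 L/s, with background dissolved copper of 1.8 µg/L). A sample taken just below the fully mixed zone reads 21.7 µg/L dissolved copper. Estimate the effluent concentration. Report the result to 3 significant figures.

Mass balance: 11000·1.800 + 2290·Cₑ = 13290·21.70
→ Cₑ = (13290·21.70 − 11000·1.800) / 2290 = 117.3 µg/L.

117 µg/L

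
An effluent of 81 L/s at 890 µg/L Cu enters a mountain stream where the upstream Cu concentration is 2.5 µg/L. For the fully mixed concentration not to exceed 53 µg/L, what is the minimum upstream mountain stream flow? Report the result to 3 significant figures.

Set C_mix = 53: (Q·2.500 + 81.00·890.0) / (Q + 81.00) = 53
→ Q = 81.00·(890.0 − 53)/(53 − 2.500) = 1343 L/s.

1340 L/s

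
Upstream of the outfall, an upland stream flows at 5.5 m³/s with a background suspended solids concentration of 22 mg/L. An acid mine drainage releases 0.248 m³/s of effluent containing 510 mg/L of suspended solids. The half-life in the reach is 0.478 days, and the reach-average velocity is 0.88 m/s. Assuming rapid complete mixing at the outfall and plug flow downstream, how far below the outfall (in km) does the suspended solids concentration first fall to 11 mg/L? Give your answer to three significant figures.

71.5 km

Conservation of mass: C = (5.500·22.00 + 0.2480·510.0) / 5.748 = 247.5/5.748 = 43.05 mg/L.
Half-life 0.478 d → k = ln 2 / 0.478 = 1.450 d⁻¹.
Set 43.05·exp(−k·t) = 11 → t = ln(43.05/11)/k = 81300 s = 22.58 h.
Distance = v·t = 0.88·81300 = 71550 m = 71.55 km.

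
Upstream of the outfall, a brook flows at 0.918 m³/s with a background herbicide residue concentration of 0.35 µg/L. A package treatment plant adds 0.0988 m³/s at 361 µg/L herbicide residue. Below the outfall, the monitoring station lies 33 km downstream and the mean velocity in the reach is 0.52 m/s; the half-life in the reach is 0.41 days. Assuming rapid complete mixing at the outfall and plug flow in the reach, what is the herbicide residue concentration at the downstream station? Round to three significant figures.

10.2 µg/L

Mixed concentration C = ΣQC/ΣQ = (0.9180·0.3500 + 0.09880·361.0) / 1.017 = 35.99/1.017 = 35.39 µg/L.
Travel time t = 33·1000 / 0.52 = 63460 s = 17.63 h.
Half-life 0.41 d → k = ln 2 / 0.41 = 1.691 d⁻¹.
After decay, C = 35.39 × e^(−kt) = 35.39 × 0.2889 = 10.22 µg/L.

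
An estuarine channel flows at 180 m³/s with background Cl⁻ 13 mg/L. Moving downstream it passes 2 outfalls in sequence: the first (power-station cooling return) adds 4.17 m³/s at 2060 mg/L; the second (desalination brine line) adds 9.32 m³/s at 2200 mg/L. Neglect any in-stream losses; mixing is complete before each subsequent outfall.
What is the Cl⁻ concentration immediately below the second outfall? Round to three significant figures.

After outfall 1: Q = 180.0 + 4.170 = 184.2 m³/s; C = (180.0·13.00 + 4.170·2060)/184.2 = 59.35 mg/L.
After outfall 2: Q = 184.2 + 9.320 = 193.5 m³/s; C = (184.2·59.35 + 9.320·2200)/193.5 = 162.5 mg/L.

162 mg/L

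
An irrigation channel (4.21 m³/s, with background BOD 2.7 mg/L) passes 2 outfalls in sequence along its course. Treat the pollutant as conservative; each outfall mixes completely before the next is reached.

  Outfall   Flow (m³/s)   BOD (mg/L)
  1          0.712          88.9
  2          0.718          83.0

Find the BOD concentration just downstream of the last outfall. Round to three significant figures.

Outfall 1: combined Q = 4.922 m³/s; C = (4.210·2.700 + 0.7120·88.90)/4.922 = 15.17 mg/L.
Outfall 2: combined Q = 5.640 m³/s; C = (4.922·15.17 + 0.7180·83.00)/5.640 = 23.80 mg/L.

23.8 mg/L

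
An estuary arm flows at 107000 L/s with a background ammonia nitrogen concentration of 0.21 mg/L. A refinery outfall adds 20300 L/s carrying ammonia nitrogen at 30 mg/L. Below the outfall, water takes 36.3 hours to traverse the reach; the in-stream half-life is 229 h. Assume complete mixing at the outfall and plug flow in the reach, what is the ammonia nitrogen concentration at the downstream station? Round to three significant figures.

4.44 mg/L

Flow-weighted average: C = (107000·0.2100 + 20300·30.00) / 127300 = 631500/127300 = 4.960 mg/L.
Half-life 229 h → k = ln 2 / 229 = 0.003027 h⁻¹ = 0.07264 d⁻¹.
First-order decay: C = 4.960·exp(−k·t) = 4.960·0.8959 = 4.444 mg/L.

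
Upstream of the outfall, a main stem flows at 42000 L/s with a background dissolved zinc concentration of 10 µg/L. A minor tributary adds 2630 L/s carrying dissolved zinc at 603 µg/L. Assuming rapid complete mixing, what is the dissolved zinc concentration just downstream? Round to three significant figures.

44.9 µg/L

Flow-weighted average: C = (42000·10.00 + 2630·603.0) / 44630 = 2006000/44630 = 44.94 µg/L.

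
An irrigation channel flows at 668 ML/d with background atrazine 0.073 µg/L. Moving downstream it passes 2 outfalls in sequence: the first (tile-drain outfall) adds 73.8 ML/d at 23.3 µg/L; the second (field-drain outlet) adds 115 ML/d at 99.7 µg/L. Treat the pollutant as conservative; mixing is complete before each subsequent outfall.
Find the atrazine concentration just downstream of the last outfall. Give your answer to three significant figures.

After outfall 1: Q = 668.0 + 73.80 = 741.8 ML/d; C = (668.0·0.07300 + 73.80·23.30)/741.8 = 2.384 µg/L.
After outfall 2: Q = 741.8 + 115.0 = 856.8 ML/d; C = (741.8·2.384 + 115.0·99.70)/856.8 = 15.45 µg/L.

15.4 µg/L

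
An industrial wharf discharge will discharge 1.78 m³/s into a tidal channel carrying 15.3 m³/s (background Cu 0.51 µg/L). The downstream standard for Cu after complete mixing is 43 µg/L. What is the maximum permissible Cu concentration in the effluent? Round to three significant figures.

At the limit, (Qr·Cr + Qe·Cₑ)/(Qr + Qe) = 43:
Cₑ = (17.08·43 − 15.30·0.5100) / 1.780 = 408.2 µg/L.

408 µg/L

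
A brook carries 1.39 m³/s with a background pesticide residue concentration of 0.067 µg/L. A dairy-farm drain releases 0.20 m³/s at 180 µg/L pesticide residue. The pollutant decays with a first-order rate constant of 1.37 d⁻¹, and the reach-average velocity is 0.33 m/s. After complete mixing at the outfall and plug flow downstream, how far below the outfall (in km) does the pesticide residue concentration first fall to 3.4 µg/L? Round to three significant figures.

39.5 km

Mixed concentration C = ΣQC/ΣQ = (1.390·0.06700 + 0.2000·180.0) / 1.590 = 36.09/1.590 = 22.70 µg/L.
Set 22.70·exp(−k·t) = 3.4 → t = ln(22.70/3.4)/k = 119700 s = 33.26 h.
Distance = v·t = 0.33·119700 = 39510 m = 39.51 km.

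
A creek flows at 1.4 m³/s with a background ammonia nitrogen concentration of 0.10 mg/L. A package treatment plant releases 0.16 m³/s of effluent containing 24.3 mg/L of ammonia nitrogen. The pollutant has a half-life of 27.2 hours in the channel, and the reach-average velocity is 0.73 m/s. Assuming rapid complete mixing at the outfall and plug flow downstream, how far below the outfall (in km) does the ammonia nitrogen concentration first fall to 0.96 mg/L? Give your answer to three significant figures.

102 km

Flow-weighted average: C = (1.400·0.1000 + 0.1600·24.30) / 1.560 = 4.028/1.560 = 2.582 mg/L.
Half-life 27.2 h → k = ln 2 / 27.2 = 0.02548 h⁻¹ = 0.6116 d⁻¹.
Set 2.582·exp(−k·t) = 0.96 → t = ln(2.582/0.96)/k = 139800 s = 38.83 h.
Distance = v·t = 0.73·139800 = 102000 m = 102.0 km.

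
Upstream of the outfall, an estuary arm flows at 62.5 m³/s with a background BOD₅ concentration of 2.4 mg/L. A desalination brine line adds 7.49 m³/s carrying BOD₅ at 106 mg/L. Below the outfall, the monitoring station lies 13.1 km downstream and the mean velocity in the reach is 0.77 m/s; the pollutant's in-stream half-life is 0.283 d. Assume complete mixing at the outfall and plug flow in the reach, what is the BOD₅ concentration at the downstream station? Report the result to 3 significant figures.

8.33 mg/L

Mixed concentration C = ΣQC/ΣQ = (62.50·2.400 + 7.490·106.0) / 69.99 = 943.9/69.99 = 13.49 mg/L.
Travel time t = 13.1·1000 / 0.77 = 17010 s = 4.726 h.
Half-life 0.283 d → k = ln 2 / 0.283 = 2.449 d⁻¹.
After decay, C = 13.49 × e^(−kt) = 13.49 × 0.6174 = 8.326 mg/L.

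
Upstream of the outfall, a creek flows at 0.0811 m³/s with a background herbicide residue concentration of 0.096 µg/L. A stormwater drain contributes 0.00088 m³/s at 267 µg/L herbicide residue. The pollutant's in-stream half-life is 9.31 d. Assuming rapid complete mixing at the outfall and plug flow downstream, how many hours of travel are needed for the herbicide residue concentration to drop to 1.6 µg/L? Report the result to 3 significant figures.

198 h

Mass balance: C = (0.08110·0.09600 + 0.0008800·267.0) / 0.08198 = 0.2427/0.08198 = 2.961 µg/L.
Half-life 9.31 d → k = ln 2 / 9.31 = 0.07445 d⁻¹.
2.961·exp(−k·t) = 1.6 → t = ln(2.961/1.6)/k = 714300 s = 198.4 h.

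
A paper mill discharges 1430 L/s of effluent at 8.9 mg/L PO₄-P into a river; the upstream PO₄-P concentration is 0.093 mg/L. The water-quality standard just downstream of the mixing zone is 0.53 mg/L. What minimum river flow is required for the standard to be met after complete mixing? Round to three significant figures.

27400 L/s

Set C_mix = 0.53: (Q·0.09300 + 1430·8.900) / (Q + 1430) = 0.53
→ Q = 1430·(8.900 − 0.53)/(0.53 − 0.09300) = 27390 L/s.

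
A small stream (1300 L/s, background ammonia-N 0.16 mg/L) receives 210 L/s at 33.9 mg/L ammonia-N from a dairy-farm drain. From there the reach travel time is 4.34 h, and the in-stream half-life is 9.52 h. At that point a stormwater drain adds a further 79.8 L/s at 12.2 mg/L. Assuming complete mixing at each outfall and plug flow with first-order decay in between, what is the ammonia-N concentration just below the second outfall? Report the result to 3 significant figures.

3.97 mg/L

Conservation of mass: C = (1300·0.1600 + 210.0·33.90) / 1510 = 7327/1510 = 4.852 mg/L; combined flow 1510 L/s.
Half-life 9.52 h → k = ln 2 / 9.52 = 0.07281 h⁻¹ = 1.747 d⁻¹.
Applying C = C₀e^(−kt): 4.852 × 0.7291 = 3.538 mg/L.
Second outfall: C = (1510·3.538 + 79.80·12.20)/1590 = 3.972 mg/L.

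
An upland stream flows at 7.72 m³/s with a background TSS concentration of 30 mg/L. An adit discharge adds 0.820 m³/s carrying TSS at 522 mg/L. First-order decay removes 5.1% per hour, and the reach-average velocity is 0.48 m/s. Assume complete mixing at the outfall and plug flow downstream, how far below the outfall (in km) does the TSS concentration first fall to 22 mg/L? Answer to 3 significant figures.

41.5 km

Flow-weighted average: C = (7.720·30.00 + 0.8200·522.0) / 8.540 = 659.6/8.540 = 77.24 mg/L.
5.1%/h lost → k = −ln(1 − 0.051) = 0.05235 h⁻¹.
Set 77.24·exp(−k·t) = 22 → t = ln(77.24/22)/k = 86370 s = 23.99 h.
Distance = v·t = 0.48·86370 = 41460 m = 41.46 km.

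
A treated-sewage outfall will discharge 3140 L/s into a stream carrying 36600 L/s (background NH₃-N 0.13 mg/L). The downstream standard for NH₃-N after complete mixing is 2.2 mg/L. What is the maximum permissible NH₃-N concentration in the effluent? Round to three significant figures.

At the limit, (Qr·Cr + Qe·Cₑ)/(Qr + Qe) = 2.2:
Cₑ = (39740·2.2 − 36600·0.1300) / 3140 = 26.33 mg/L.

26.3 mg/L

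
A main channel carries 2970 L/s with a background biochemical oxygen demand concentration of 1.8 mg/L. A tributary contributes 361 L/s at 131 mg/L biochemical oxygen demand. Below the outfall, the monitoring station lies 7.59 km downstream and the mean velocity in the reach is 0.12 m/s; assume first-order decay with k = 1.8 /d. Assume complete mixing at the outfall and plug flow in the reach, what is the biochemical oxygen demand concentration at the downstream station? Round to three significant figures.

4.23 mg/L

Mass balance: C = (2970·1.800 + 361.0·131.0) / 3331 = 52640/3331 = 15.80 mg/L.
Travel time t = 7.59·1000 / 0.12 = 63250 s = 17.57 h.
After decay, C = 15.80 × e^(−kt) = 15.80 × 0.2677 = 4.231 mg/L.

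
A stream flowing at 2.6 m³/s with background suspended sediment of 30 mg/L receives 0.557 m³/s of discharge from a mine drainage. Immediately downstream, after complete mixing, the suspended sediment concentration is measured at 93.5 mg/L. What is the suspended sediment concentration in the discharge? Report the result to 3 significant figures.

Mass balance: 2.600·30.00 + 0.5570·Cₑ = 3.157·93.50
→ Cₑ = (3.157·93.50 − 2.600·30.00) / 0.5570 = 389.9 mg/L.

390 mg/L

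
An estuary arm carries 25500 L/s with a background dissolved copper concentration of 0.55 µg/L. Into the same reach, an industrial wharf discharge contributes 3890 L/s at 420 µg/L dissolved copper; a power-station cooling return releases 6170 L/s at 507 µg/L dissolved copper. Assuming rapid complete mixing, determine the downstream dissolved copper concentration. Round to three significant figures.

Conservation of mass: C = (25500·0.5500 + 3890·420.0 + 6170·507.0) / 35560 = 4776000/35560 = 134.3 µg/L.

134 µg/L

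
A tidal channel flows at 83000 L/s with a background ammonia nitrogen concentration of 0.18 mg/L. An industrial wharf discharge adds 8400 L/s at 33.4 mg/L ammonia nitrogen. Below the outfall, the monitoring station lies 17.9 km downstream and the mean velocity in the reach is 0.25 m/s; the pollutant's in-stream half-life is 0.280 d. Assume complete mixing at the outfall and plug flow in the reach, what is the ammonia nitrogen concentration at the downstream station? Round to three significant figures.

Mixed concentration C = ΣQC/ΣQ = (83000·0.1800 + 8400·33.40) / 91400 = 295500/91400 = 3.233 mg/L.
Travel time t = 17.9·1000 / 0.25 = 71600 s = 19.89 h.
Half-life 0.280 d → k = ln 2 / 0.280 = 2.476 d⁻¹.
Applying C = C₀e^(−kt): 3.233 × 0.1285 = 0.4156 mg/L.

0.416 mg/L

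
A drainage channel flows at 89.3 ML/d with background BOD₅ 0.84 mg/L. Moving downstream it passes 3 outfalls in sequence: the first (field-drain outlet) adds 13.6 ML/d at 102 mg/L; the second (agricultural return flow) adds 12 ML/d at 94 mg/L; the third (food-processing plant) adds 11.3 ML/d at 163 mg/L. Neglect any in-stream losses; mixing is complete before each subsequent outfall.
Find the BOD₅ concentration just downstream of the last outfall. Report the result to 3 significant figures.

35.1 mg/L

After outfall 1: Q = 89.30 + 13.60 = 102.9 ML/d; C = (89.30·0.8400 + 13.60·102.0)/102.9 = 14.21 mg/L.
After outfall 2: Q = 102.9 + 12.00 = 114.9 ML/d; C = (102.9·14.21 + 12.00·94.00)/114.9 = 22.54 mg/L.
After outfall 3: Q = 114.9 + 11.30 = 126.2 ML/d; C = (114.9·22.54 + 11.30·163.0)/126.2 = 35.12 mg/L.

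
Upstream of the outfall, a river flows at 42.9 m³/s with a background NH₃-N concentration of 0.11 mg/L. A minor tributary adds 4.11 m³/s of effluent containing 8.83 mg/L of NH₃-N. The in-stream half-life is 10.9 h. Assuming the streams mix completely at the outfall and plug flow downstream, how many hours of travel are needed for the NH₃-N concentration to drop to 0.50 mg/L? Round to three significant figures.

8.75 h

Flow-weighted average: C = (42.90·0.1100 + 4.110·8.830) / 47.01 = 41.01/47.01 = 0.8724 mg/L.
Half-life 10.9 h → k = ln 2 / 10.9 = 0.06359 h⁻¹ = 1.526 d⁻¹.
0.8724·exp(−k·t) = 0.50 → t = ln(0.8724/0.50)/k = 31510 s = 8.753 h.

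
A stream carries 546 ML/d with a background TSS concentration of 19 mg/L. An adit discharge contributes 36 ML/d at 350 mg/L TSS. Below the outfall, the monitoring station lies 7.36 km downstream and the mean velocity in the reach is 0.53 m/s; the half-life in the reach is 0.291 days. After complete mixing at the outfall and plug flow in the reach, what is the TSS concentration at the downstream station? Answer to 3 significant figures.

Flow-weighted average: C = (546.0·19.00 + 36.00·350.0) / 582.0 = 22970/582.0 = 39.47 mg/L.
Travel time t = 7.36·1000 / 0.53 = 13890 s = 3.857 h.
Half-life 0.291 d → k = ln 2 / 0.291 = 2.382 d⁻¹.
Decay over the reach: 39.47·exp(−kt) = 39.47·0.6819 = 26.92 mg/L.

26.9 mg/L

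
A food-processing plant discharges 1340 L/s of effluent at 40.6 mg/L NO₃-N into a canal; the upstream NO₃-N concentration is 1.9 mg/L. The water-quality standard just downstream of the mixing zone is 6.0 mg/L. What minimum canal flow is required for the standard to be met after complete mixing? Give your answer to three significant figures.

Set C_mix = 6.0: (Q·1.900 + 1340·40.60) / (Q + 1340) = 6.0
→ Q = 1340·(40.60 − 6.0)/(6.0 − 1.900) = 11310 L/s.

11300 L/s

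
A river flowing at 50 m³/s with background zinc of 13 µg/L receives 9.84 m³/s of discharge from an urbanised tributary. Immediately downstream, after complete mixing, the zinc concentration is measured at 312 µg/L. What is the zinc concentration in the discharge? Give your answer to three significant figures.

1830 µg/L

Mass balance: 50.00·13.00 + 9.840·Cₑ = 59.84·312.0
→ Cₑ = (59.84·312.0 − 50.00·13.00) / 9.840 = 1831 µg/L.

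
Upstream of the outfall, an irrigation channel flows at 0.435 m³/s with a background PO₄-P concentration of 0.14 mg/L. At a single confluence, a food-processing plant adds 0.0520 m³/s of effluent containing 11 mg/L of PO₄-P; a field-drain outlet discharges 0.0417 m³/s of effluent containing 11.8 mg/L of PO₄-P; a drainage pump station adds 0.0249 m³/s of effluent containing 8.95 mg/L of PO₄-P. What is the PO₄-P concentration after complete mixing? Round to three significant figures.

2.43 mg/L

Flow-weighted average: C = (0.4350·0.1400 + 0.05200·11.00 + 0.04170·11.80 + 0.02490·8.950) / 0.5536 = 1.348/0.5536 = 2.435 mg/L.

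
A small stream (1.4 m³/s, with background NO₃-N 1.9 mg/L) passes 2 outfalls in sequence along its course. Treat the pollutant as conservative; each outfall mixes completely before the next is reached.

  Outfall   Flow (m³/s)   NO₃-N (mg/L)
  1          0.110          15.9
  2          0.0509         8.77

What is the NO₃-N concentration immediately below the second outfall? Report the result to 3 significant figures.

After outfall 1: Q = 1.400 + 0.1100 = 1.510 m³/s; C = (1.400·1.900 + 0.1100·15.90)/1.510 = 2.920 mg/L.
After outfall 2: Q = 1.510 + 0.05090 = 1.561 m³/s; C = (1.510·2.920 + 0.05090·8.770)/1.561 = 3.111 mg/L.

3.11 mg/L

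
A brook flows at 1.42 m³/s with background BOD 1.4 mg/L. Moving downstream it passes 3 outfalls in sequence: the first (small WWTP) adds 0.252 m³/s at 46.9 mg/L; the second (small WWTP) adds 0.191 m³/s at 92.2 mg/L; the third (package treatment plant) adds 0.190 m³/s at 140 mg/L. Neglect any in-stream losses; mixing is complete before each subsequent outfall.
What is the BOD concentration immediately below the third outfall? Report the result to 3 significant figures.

Outfall 1: combined Q = 1.672 m³/s; C = (1.420·1.400 + 0.2520·46.90)/1.672 = 8.258 mg/L.
Outfall 2: combined Q = 1.863 m³/s; C = (1.672·8.258 + 0.1910·92.20)/1.863 = 16.86 mg/L.
Outfall 3: combined Q = 2.053 m³/s; C = (1.863·16.86 + 0.1900·140.0)/2.053 = 28.26 mg/L.

28.3 mg/L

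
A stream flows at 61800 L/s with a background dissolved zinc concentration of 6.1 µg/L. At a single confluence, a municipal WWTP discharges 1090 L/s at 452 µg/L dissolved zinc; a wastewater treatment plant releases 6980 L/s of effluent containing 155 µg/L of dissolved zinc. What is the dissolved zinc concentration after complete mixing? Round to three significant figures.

27.9 µg/L

Mass balance: C = (61800·6.100 + 1090·452.0 + 6980·155.0) / 69870 = 1952000/69870 = 27.93 µg/L.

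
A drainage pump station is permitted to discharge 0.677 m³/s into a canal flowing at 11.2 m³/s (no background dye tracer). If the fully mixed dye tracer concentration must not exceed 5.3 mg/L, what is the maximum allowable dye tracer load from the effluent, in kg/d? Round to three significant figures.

5440 kg/d

Mass balance at the limit: 11.20·0 + 0.6770·Cₑ = 11.88·5.3 → Cₑ = 92.98 mg/L.
Load = 0.6770 m³/s × 92.98 g/m³ × 86 400 s/d = 5439 kg/d.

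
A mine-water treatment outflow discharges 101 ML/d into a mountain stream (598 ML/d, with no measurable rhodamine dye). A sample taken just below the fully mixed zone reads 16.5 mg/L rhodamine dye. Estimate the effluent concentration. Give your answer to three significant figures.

Mass balance: 598.0·0 + 101.0·Cₑ = 699.0·16.50
→ Cₑ = (699.0·16.50 − 598.0·0) / 101.0 = 114.2 mg/L.

114 mg/L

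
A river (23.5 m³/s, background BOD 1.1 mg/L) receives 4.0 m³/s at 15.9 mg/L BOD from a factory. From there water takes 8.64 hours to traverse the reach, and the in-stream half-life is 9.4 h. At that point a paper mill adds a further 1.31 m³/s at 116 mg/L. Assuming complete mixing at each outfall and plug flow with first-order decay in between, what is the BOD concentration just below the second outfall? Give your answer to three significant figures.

6.92 mg/L

Flow-weighted average: C = (23.50·1.100 + 4.000·15.90) / 27.50 = 89.45/27.50 = 3.253 mg/L; combined flow 27.50 m³/s.
Half-life 9.4 h → k = ln 2 / 9.4 = 0.07374 h⁻¹ = 1.770 d⁻¹.
First-order decay: C = 3.253·exp(−k·t) = 3.253·0.5288 = 1.720 mg/L.
Second outfall: C = (27.50·1.720 + 1.310·116.0)/28.81 = 6.916 mg/L.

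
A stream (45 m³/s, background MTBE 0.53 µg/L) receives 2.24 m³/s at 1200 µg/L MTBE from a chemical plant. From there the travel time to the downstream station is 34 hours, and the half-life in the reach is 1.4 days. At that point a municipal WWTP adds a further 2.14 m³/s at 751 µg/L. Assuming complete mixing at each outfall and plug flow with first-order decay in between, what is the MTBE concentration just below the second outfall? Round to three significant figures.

59.8 µg/L

Mixed concentration C = ΣQC/ΣQ = (45.00·0.5300 + 2.240·1200) / 47.24 = 2712/47.24 = 57.41 µg/L; combined flow 47.24 m³/s.
Half-life 1.4 d → k = ln 2 / 1.4 = 0.4951 d⁻¹.
First-order decay: C = 57.41·exp(−k·t) = 57.41·0.4959 = 28.47 µg/L.
Second outfall: C = (47.24·28.47 + 2.140·751.0)/49.38 = 59.78 µg/L.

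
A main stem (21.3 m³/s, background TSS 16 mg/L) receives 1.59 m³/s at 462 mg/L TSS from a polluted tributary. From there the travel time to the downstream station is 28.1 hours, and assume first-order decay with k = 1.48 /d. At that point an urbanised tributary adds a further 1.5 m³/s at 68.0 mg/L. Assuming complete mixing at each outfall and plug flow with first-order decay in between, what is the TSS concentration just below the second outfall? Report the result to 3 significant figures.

Mass balance: C = (21.30·16.00 + 1.590·462.0) / 22.89 = 1075/22.89 = 46.98 mg/L; combined flow 22.89 m³/s.
Decay over the reach: 46.98·exp(−kt) = 46.98·0.1768 = 8.305 mg/L.
At the second outfall, C = (22.89·8.305 + 1.500·68.00) / (22.89 + 1.500) = 11.98 mg/L.

12.0 mg/L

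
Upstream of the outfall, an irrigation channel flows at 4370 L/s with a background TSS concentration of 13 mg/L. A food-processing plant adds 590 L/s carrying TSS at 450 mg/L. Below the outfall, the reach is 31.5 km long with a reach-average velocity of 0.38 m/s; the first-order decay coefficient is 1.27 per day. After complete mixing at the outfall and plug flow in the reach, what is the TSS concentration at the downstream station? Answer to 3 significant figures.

19.2 mg/L

Conservation of mass: C = (4370·13.00 + 590.0·450.0) / 4960 = 322300/4960 = 64.98 mg/L.
Travel time t = 31.5·1000 / 0.38 = 82890 s = 23.03 h.
Decay over the reach: 64.98·exp(−kt) = 64.98·0.2957 = 19.21 mg/L.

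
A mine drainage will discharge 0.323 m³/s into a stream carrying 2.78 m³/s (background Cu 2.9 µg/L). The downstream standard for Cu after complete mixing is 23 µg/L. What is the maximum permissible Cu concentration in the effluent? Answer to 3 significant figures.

196 µg/L

At the limit, (Qr·Cr + Qe·Cₑ)/(Qr + Qe) = 23:
Cₑ = (3.103·23 − 2.780·2.900) / 0.3230 = 196.0 µg/L.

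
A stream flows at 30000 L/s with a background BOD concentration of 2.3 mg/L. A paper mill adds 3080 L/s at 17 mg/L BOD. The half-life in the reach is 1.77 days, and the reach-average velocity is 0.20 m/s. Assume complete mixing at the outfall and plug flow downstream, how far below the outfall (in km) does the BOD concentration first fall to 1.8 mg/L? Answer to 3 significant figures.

After mixing, C = (30000·2.300 + 3080·17.00) / 33080 = 121400/33080 = 3.669 mg/L.
Half-life 1.77 d → k = ln 2 / 1.77 = 0.3916 d⁻¹.
Set 3.669·exp(−k·t) = 1.8 → t = ln(3.669/1.8)/k = 157100 s = 43.64 h.
Distance = v·t = 0.20·157100 = 31420 m = 31.42 km.

31.4 km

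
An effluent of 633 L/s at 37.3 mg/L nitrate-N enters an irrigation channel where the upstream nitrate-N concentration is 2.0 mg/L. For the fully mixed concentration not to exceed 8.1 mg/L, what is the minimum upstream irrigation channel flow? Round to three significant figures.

3030 L/s

Set C_mix = 8.1: (Q·2.000 + 633.0·37.30) / (Q + 633.0) = 8.1
→ Q = 633.0·(37.30 − 8.1)/(8.1 − 2.000) = 3030 L/s.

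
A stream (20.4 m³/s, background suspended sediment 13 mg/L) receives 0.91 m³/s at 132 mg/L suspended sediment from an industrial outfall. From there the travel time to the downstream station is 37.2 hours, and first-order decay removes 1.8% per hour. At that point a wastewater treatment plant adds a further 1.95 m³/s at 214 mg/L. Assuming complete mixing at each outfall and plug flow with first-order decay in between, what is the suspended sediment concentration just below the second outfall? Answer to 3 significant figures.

Conservation of mass: C = (20.40·13.00 + 0.9100·132.0) / 21.31 = 385.3/21.31 = 18.08 mg/L; combined flow 21.31 m³/s.
1.8%/h lost → k = −ln(1 − 0.018) = 0.01816 h⁻¹.
First-order decay: C = 18.08·exp(−k·t) = 18.08·0.5088 = 9.200 mg/L.
Second outfall: C = (21.31·9.200 + 1.950·214.0)/23.26 = 26.37 mg/L.

26.4 mg/L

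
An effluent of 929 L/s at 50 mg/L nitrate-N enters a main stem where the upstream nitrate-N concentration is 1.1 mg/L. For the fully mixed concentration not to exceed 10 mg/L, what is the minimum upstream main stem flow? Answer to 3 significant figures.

Set C_mix = 10: (Q·1.100 + 929.0·50.00) / (Q + 929.0) = 10
→ Q = 929.0·(50.00 − 10)/(10 − 1.100) = 4175 L/s.

4180 L/s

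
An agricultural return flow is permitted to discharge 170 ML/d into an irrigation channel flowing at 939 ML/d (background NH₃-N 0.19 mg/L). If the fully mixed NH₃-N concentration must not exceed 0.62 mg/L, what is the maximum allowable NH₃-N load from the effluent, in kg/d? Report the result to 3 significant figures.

Mass balance at the limit: 939.0·0.1900 + 170.0·Cₑ = 1109·0.62 → Cₑ = 2.995 mg/L.
170.0 ML/d = 1.968 m³/s. Load = 1.968 m³/s × 2.995 g/m³ × 86 400 s/d = 509.2 kg/d.

509 kg/d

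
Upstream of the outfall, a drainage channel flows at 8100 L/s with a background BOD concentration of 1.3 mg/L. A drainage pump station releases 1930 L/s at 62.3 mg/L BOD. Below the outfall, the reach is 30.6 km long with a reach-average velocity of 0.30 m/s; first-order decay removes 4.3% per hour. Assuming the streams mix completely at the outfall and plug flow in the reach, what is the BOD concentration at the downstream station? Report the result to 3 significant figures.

3.75 mg/L

Mixed concentration C = ΣQC/ΣQ = (8100·1.300 + 1930·62.30) / 10030 = 130800/10030 = 13.04 mg/L.
Travel time t = 30.6·1000 / 0.30 = 102000 s = 28.33 h.
4.3%/h lost → k = −ln(1 − 0.043) = 0.04395 h⁻¹.
First-order decay: C = 13.04·exp(−k·t) = 13.04·0.2879 = 3.753 mg/L.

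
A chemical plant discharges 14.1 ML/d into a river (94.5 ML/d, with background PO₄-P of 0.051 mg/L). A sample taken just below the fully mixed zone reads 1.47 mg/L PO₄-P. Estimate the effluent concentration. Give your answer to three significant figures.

Mass balance: 94.50·0.05100 + 14.10·Cₑ = 108.6·1.470
→ Cₑ = (108.6·1.470 − 94.50·0.05100) / 14.10 = 10.98 mg/L.

11.0 mg/L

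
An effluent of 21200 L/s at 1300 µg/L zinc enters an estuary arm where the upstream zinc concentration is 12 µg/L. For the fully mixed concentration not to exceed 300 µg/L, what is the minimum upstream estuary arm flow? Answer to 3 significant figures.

73600 L/s

Set C_mix = 300: (Q·12.00 + 21200·1300) / (Q + 21200) = 300
→ Q = 21200·(1300 − 300)/(300 − 12.00) = 73610 L/s.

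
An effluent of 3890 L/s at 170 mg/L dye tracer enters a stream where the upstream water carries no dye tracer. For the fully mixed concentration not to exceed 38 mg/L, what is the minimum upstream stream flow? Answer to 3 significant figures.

13500 L/s

Set C_mix = 38: (Q·0 + 3890·170.0) / (Q + 3890) = 38
→ Q = 3890·(170.0 − 38)/(38 − 0) = 13510 L/s.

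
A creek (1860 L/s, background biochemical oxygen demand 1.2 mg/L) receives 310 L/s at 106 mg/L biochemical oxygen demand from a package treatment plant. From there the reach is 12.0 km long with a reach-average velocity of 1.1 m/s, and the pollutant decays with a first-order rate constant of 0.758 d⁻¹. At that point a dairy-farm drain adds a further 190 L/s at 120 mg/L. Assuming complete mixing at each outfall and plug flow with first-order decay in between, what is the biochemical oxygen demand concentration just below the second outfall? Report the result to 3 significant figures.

Mixed concentration C = ΣQC/ΣQ = (1860·1.200 + 310.0·106.0) / 2170 = 35090/2170 = 16.17 mg/L; combined flow 2170 L/s.
Travel time t = 12.0·1000 / 1.1 = 10910 s = 3.030 h.
First-order decay: C = 16.17·exp(−k·t) = 16.17·0.9087 = 14.70 mg/L.
Second outfall: C = (2170·14.70 + 190.0·120.0)/2360 = 23.17 mg/L.

23.2 mg/L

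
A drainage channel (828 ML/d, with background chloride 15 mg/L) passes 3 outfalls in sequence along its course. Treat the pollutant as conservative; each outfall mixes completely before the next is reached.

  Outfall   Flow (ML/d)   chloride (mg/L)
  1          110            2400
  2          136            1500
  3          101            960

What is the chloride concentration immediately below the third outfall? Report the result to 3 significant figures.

491 mg/L

After outfall 1: Q = 828.0 + 110.0 = 938.0 ML/d; C = (828.0·15.00 + 110.0·2400)/938.0 = 294.7 mg/L.
After outfall 2: Q = 938.0 + 136.0 = 1074 ML/d; C = (938.0·294.7 + 136.0·1500)/1074 = 447.3 mg/L.
After outfall 3: Q = 1074 + 101.0 = 1175 ML/d; C = (1074·447.3 + 101.0·960.0)/1175 = 491.4 mg/L.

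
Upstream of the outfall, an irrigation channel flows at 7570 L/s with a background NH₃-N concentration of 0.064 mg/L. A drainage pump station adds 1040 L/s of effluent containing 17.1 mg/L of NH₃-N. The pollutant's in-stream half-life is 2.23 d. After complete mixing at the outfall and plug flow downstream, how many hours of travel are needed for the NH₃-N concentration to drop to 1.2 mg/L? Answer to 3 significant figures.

44.0 h

Flow-weighted average: C = (7570·0.06400 + 1040·17.10) / 8610 = 18270/8610 = 2.122 mg/L.
Half-life 2.23 d → k = ln 2 / 2.23 = 0.3108 d⁻¹.
2.122·exp(−k·t) = 1.2 → t = ln(2.122/1.2)/k = 158400 s = 44.01 h.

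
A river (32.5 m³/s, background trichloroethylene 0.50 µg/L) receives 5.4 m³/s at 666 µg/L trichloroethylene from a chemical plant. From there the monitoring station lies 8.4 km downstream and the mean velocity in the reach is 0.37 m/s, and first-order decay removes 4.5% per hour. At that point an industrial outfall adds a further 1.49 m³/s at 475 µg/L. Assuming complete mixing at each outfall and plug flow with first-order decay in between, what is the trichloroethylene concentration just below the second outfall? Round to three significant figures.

After mixing, C = (32.50·0.5000 + 5.400·666.0) / 37.90 = 3613/37.90 = 95.32 µg/L; combined flow 37.90 m³/s.
Travel time t = 8.4·1000 / 0.37 = 22700 s = 6.306 h.
4.5%/h lost → k = −ln(1 − 0.045) = 0.04604 h⁻¹.
After decay, C = 95.32 × e^(−kt) = 95.32 × 0.7480 = 71.30 µg/L.
Second outfall: C = (37.90·71.30 + 1.490·475.0)/39.39 = 86.57 µg/L.

86.6 µg/L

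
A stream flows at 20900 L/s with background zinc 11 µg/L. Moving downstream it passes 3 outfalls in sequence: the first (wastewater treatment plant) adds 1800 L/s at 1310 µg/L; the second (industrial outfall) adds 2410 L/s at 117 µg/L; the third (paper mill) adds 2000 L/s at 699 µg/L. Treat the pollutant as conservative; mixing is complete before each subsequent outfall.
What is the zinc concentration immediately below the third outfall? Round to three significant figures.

After outfall 1: Q = 20900 + 1800 = 22700 L/s; C = (20900·11.00 + 1800·1310)/22700 = 114.0 µg/L.
After outfall 2: Q = 22700 + 2410 = 25110 L/s; C = (22700·114.0 + 2410·117.0)/25110 = 114.3 µg/L.
After outfall 3: Q = 25110 + 2000 = 27110 L/s; C = (25110·114.3 + 2000·699.0)/27110 = 157.4 µg/L.

157 µg/L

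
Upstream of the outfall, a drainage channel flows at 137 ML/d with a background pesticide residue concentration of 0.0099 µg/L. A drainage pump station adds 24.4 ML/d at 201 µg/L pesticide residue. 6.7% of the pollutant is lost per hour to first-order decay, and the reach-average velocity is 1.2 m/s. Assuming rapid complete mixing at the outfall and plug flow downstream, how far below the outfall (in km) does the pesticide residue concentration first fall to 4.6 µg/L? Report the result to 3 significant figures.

Conservation of mass: C = (137.0·0.009900 + 24.40·201.0) / 161.4 = 4906/161.4 = 30.40 µg/L.
6.7%/h lost → k = −ln(1 − 0.067) = 0.06935 h⁻¹.
Set 30.40·exp(−k·t) = 4.6 → t = ln(30.40/4.6)/k = 98020 s = 27.23 h.
Distance = v·t = 1.2·98020 = 117600 m = 117.6 km.

118 km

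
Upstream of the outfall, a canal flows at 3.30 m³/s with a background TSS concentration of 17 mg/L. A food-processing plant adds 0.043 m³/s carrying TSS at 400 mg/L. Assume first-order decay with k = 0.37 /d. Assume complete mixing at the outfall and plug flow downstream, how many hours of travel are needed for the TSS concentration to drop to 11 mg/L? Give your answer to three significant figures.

44.7 h

Mass balance: C = (3.300·17.00 + 0.04300·400.0) / 3.343 = 73.30/3.343 = 21.93 mg/L.
21.93·exp(−k·t) = 11 → t = ln(21.93/11)/k = 161100 s = 44.74 h.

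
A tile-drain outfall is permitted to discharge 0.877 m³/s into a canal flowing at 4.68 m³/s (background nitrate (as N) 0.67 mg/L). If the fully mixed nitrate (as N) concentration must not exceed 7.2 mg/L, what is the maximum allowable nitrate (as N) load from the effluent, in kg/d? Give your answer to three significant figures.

3190 kg/d

Mass balance at the limit: 4.680·0.6700 + 0.8770·Cₑ = 5.557·7.2 → Cₑ = 42.05 mg/L.
Load = 0.8770 m³/s × 42.05 g/m³ × 86 400 s/d = 3186 kg/d.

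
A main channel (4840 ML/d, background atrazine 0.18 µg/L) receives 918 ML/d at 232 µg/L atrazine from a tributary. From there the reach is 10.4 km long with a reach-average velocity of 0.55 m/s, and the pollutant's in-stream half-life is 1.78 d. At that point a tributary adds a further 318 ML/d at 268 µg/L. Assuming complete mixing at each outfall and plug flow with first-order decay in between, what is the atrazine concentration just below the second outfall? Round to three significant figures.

46.3 µg/L

Mass balance: C = (4840·0.1800 + 918.0·232.0) / 5758 = 213800/5758 = 37.14 µg/L; combined flow 5758 ML/d.
Travel time t = 10.4·1000 / 0.55 = 18910 s = 5.253 h.
Half-life 1.78 d → k = ln 2 / 1.78 = 0.3894 d⁻¹.
Applying C = C₀e^(−kt): 37.14 × 0.9183 = 34.11 µg/L.
At the second outfall, C = (5758·34.11 + 318.0·268.0) / (5758 + 318.0) = 46.35 µg/L.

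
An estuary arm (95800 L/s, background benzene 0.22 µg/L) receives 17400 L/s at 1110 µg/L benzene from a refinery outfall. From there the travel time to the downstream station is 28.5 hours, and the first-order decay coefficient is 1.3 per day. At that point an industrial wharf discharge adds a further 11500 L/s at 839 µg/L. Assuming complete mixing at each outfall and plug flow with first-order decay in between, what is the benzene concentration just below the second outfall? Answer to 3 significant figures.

110 µg/L

Mass balance: C = (95800·0.2200 + 17400·1110) / 113200 = 19340000/113200 = 170.8 µg/L; combined flow 113200 L/s.
Applying C = C₀e^(−kt): 170.8 × 0.2136 = 36.48 µg/L.
Second outfall: C = (113200·36.48 + 11500·839.0)/124700 = 110.5 µg/L.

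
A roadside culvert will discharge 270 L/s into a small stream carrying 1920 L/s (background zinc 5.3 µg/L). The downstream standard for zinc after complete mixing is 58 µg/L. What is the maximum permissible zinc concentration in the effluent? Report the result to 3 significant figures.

At the limit, (Qr·Cr + Qe·Cₑ)/(Qr + Qe) = 58:
Cₑ = (2190·58 − 1920·5.300) / 270.0 = 432.8 µg/L.

433 µg/L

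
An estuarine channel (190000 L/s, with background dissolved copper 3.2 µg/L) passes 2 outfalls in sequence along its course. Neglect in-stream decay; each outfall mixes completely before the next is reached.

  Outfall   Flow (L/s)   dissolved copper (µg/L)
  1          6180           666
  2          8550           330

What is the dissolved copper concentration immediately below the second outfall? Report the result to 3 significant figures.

36.9 µg/L

Below outfall 1: Q → 196200 L/s, C = (190000·3.200 + 6180·666.0)/196200 = 24.08 µg/L.
Below outfall 2: Q → 204700 L/s, C = (196200·24.08 + 8550·330.0)/204700 = 36.86 µg/L.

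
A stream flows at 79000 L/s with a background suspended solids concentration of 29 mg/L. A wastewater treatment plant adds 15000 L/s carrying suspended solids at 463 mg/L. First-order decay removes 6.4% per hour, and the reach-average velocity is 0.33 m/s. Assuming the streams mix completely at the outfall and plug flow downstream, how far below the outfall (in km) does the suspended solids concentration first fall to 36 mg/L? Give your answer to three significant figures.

Flow-weighted average: C = (79000·29.00 + 15000·463.0) / 94000 = 9236000/94000 = 98.26 mg/L.
6.4%/h lost → k = −ln(1 − 0.064) = 0.06614 h⁻¹.
Set 98.26·exp(−k·t) = 36 → t = ln(98.26/36)/k = 54650 s = 15.18 h.
Distance = v·t = 0.33·54650 = 18030 m = 18.03 km.

18.0 km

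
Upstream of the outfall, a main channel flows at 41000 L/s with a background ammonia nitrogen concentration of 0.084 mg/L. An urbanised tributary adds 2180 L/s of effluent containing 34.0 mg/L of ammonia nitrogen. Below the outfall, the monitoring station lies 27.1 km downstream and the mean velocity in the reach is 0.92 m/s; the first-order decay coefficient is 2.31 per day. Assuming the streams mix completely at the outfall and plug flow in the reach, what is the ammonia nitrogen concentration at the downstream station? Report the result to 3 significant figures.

After mixing, C = (41000·0.08400 + 2180·34.00) / 43180 = 77560/43180 = 1.796 mg/L.
Travel time t = 27.1·1000 / 0.92 = 29460 s = 8.182 h.
Applying C = C₀e^(−kt): 1.796 × 0.4550 = 0.8172 mg/L.

0.817 mg/L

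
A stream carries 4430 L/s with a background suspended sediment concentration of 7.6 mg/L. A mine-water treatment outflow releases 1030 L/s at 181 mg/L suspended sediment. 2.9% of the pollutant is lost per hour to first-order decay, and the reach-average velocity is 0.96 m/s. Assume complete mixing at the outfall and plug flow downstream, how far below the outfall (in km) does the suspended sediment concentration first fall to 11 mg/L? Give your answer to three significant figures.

153 km

Mixed concentration C = ΣQC/ΣQ = (4430·7.600 + 1030·181.0) / 5460 = 220100/5460 = 40.31 mg/L.
2.9%/h lost → k = −ln(1 − 0.029) = 0.02943 h⁻¹.
Set 40.31·exp(−k·t) = 11 → t = ln(40.31/11)/k = 158900 s = 44.13 h.
Distance = v·t = 0.96·158900 = 152500 m = 152.5 km.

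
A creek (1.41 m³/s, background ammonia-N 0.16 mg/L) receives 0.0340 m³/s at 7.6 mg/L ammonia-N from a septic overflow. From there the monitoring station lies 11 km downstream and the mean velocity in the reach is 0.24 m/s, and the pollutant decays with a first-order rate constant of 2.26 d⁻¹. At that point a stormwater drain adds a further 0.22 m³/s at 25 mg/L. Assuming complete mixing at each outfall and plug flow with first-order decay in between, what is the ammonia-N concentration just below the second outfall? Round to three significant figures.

After mixing, C = (1.410·0.1600 + 0.03400·7.600) / 1.444 = 0.4840/1.444 = 0.3352 mg/L; combined flow 1.444 m³/s.
Travel time t = 11·1000 / 0.24 = 45830 s = 12.73 h.
First-order decay: C = 0.3352·exp(−k·t) = 0.3352·0.3015 = 0.1011 mg/L.
Second outfall: C = (1.444·0.1011 + 0.2200·25.00)/1.664 = 3.393 mg/L.

3.39 mg/L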